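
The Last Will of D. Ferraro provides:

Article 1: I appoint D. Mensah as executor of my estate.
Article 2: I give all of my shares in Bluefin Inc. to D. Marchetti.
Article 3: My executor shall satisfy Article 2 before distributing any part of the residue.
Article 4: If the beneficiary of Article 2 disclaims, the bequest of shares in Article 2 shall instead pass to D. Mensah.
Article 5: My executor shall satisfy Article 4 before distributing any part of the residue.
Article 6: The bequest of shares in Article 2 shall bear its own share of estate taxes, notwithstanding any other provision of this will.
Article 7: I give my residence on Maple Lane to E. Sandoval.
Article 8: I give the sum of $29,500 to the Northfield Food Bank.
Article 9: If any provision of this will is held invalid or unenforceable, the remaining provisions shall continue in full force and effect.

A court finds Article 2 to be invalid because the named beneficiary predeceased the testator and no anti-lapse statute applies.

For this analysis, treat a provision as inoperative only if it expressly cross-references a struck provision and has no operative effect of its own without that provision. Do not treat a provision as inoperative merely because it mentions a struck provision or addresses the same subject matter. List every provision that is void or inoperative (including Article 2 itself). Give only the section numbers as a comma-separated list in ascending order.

2, 3, 4, 5, 6

Article 2 is struck. Article 3 merely fixes the priority direction for Article 2; with Article 2 gone it has nothing to operate on and falls away. Article 4 operates only by reference to Article 2, so it falls with Article 2. The only function of Article 6 is the tax charge on Article 2, so it cannot stand once Article 2 is removed. Article 5 operates only by reference to Article 4, so it falls with Article 4. Under the severability clause in Article 9, the remaining provisions continue in force. That leaves Article 1, Article 7, Article 8, and Article 9 in effect.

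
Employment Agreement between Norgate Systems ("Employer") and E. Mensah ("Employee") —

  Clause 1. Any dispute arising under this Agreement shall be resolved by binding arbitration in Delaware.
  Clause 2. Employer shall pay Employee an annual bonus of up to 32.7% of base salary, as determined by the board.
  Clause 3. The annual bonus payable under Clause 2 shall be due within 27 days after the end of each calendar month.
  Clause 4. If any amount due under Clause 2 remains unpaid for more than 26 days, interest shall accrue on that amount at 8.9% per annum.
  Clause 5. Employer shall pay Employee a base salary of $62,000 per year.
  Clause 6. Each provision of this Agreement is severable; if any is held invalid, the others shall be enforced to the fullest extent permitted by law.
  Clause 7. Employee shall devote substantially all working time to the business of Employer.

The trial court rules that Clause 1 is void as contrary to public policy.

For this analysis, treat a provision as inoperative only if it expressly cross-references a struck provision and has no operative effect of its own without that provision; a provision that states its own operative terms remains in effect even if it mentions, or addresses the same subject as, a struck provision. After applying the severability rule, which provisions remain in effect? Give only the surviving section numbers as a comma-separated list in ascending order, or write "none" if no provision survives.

2, 3, 4, 5, 6, 7

Clause 1 is struck. No other provision's operative terms depend on Clause 1. Under the severability clause in Clause 6, the remaining provisions continue in force. The provisions still in force are Clause 2, Clause 3, Clause 4, Clause 5, Clause 6, and Clause 7.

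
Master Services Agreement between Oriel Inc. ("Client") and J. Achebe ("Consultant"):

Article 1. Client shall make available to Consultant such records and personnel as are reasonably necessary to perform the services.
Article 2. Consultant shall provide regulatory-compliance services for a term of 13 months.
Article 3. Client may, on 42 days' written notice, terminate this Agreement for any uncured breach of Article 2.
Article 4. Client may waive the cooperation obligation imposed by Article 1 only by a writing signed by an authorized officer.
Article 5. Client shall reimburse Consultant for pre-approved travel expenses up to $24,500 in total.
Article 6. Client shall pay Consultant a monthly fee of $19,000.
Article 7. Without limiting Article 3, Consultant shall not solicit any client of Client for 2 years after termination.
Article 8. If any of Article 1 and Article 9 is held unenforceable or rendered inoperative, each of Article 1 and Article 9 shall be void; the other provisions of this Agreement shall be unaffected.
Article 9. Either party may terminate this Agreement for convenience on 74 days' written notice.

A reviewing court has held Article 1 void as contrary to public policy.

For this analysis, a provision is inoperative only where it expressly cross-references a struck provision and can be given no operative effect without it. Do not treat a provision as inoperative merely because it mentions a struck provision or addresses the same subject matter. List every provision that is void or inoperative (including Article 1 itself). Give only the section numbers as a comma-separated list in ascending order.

Article 1 is struck. Article 4 merely fixes the waiver condition for Article 1; with Article 1 gone it has nothing to operate on and falls away. Article 8 declares Article 1 and Article 9 mutually dependent; since one of them has fallen, all of them are of no effect. That brings down Article 9 as well. The remainder continues in force under Article 8. The provisions still in force are Article 2, Article 3, Article 5, Article 6, Article 7, and Article 8.

1, 4, 9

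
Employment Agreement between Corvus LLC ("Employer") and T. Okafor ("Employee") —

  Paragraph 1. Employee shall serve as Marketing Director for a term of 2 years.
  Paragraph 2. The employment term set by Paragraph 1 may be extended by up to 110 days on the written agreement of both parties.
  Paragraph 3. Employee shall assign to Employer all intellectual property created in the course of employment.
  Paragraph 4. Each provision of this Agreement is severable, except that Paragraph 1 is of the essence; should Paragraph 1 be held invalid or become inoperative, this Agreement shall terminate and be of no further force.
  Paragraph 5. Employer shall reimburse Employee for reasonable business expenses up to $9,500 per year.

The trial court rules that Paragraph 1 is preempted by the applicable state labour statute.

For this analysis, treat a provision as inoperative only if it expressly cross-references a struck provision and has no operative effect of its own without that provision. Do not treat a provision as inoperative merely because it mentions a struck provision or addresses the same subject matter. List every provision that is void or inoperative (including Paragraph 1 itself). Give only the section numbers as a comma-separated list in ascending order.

1, 2, 3, 4, 5

Paragraph 1 is struck. Paragraph 2 does nothing except set the extension of the employment term by reference to Paragraph 1; with Paragraph 1 gone it has no independent effect and is inoperative. Paragraph 4 makes Paragraph 1 an essential term, and Paragraph 1 is the provision held invalid; under Paragraph 4, the entire Agreement is therefore void. No provision of the Agreement survives.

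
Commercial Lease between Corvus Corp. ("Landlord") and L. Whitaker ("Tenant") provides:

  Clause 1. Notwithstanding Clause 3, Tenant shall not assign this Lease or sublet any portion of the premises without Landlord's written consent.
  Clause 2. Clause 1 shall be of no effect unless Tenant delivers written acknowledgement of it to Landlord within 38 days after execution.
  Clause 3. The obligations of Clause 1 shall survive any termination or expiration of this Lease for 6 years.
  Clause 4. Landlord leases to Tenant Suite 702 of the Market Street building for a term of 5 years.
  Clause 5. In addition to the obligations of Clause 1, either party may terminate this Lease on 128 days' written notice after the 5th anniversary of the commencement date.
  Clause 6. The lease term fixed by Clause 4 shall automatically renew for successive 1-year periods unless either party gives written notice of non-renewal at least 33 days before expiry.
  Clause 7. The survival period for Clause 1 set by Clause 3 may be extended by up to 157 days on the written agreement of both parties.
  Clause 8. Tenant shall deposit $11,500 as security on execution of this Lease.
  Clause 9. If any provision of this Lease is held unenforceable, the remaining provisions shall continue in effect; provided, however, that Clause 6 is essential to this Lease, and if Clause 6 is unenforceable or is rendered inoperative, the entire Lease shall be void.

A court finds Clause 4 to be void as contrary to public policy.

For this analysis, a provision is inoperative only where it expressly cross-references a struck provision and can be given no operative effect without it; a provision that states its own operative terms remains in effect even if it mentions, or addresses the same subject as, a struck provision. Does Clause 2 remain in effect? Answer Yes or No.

No

Clause 4 is struck. Clause 6 does nothing except set the renewal of the lease term by reference to Clause 4; with Clause 4 gone it has no independent effect and is inoperative. Clause 9 makes Clause 6 an essential term, and Clause 6 has been rendered inoperative by the cascade; under Clause 9, the entire Lease is therefore void. No provision of the Lease survives. Clause 2 is among the inoperative provisions, so the answer is no.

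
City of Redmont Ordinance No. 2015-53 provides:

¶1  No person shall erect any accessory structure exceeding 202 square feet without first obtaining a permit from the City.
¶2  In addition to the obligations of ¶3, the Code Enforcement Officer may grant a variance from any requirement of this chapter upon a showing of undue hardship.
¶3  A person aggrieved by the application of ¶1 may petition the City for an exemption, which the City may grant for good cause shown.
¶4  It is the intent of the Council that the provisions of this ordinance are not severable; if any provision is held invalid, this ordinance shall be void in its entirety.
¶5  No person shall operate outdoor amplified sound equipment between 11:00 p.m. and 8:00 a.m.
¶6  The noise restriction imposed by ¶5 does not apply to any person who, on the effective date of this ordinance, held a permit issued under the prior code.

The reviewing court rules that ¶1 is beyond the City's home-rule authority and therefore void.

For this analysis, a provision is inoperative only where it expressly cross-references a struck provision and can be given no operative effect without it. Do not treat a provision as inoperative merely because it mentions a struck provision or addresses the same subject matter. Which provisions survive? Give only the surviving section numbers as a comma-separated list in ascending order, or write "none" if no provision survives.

¶1 is struck. ¶3 has no operative effect of its own apart from ¶1 and is therefore inoperative. ¶4 provides that the ordinance is not severable, so the invalidity of any one provision voids the entire ordinance. No provision of the ordinance survives.

none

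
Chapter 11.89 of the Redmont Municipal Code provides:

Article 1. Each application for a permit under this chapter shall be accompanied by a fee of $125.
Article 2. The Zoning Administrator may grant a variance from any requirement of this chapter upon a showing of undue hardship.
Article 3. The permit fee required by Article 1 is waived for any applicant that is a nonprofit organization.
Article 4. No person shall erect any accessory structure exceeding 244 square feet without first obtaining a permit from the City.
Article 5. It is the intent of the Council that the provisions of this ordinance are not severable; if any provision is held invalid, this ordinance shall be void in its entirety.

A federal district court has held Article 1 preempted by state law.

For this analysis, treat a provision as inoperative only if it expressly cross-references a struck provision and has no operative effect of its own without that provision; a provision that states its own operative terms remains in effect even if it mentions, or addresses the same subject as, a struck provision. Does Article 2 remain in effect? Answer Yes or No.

No

Article 1 is struck. The whole of Article 3 is the nonprofit waiver of the permit fee, defined by reference to Article 1, so Article 3 cannot stand once Article 1 is removed. Article 5 provides that the ordinance is not severable, so the invalidity of any one provision voids the entire ordinance. No provision of the ordinance survives. Article 2 is among the inoperative provisions, so the answer is no.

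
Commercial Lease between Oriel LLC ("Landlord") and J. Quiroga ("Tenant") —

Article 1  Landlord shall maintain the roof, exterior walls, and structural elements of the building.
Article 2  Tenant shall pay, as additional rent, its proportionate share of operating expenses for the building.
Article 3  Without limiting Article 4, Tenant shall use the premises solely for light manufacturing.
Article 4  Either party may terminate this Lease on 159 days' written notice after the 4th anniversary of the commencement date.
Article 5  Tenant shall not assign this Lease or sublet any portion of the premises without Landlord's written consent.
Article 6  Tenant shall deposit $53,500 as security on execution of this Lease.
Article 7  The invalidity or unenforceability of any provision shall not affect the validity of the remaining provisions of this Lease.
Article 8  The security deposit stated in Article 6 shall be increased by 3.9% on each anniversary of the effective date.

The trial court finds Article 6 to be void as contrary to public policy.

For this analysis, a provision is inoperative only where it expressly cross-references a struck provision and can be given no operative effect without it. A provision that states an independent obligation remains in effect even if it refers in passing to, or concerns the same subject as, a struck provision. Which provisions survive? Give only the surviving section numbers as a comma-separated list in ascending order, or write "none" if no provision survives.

1, 2, 3, 4, 5, 7

Article 6 is struck. Article 8 does nothing except set the escalation of the security deposit by reference to Article 6; with Article 6 gone it has no independent effect and is inoperative. Under the severability clause in Article 7, the remaining provisions continue in force. That leaves Article 1, Article 2, Article 3, Article 4, Article 5, and Article 7 in effect.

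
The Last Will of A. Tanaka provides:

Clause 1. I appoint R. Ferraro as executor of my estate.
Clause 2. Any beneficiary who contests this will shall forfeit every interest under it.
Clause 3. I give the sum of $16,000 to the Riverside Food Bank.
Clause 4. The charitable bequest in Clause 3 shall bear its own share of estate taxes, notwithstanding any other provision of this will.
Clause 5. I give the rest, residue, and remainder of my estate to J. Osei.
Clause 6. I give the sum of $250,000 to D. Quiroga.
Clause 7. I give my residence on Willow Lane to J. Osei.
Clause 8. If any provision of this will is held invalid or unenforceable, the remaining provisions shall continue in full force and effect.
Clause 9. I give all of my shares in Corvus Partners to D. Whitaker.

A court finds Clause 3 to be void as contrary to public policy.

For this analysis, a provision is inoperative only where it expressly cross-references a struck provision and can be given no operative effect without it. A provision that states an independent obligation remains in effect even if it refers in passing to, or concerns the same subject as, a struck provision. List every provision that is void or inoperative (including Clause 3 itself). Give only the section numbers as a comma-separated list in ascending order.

3, 4

Clause 3 is struck. Clause 4 operates only by reference to Clause 3, so it falls with Clause 3. Clause 8 is a severability clause and preserves every provision that can still be given independent effect. Clause 1, Clause 2, Clause 5, Clause 6, Clause 7, Clause 8, and Clause 9 remain in effect.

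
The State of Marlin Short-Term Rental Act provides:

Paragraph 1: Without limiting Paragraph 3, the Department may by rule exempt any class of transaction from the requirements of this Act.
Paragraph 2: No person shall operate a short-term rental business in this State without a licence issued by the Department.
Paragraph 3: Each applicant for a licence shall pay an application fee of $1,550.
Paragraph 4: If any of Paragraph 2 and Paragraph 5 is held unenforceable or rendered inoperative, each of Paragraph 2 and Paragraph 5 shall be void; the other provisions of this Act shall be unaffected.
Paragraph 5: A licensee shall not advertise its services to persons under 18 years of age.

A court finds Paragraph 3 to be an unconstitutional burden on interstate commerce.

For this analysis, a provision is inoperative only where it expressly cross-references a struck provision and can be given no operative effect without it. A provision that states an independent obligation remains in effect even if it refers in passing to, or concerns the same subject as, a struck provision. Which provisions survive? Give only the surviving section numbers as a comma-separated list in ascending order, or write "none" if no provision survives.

Paragraph 3 is struck. Although Paragraph 1 refers to Paragraph 3, its operative terms do not depend on Paragraph 3, so it remains in effect. No other provision's operative terms depend on Paragraph 3. Paragraph 4 ties Paragraph 2 and Paragraph 5 together, but none of those is affected here; the remaining provisions continue in force under Paragraph 4. That leaves Paragraph 1, Paragraph 2, Paragraph 4, and Paragraph 5 in effect.

1, 2, 4, 5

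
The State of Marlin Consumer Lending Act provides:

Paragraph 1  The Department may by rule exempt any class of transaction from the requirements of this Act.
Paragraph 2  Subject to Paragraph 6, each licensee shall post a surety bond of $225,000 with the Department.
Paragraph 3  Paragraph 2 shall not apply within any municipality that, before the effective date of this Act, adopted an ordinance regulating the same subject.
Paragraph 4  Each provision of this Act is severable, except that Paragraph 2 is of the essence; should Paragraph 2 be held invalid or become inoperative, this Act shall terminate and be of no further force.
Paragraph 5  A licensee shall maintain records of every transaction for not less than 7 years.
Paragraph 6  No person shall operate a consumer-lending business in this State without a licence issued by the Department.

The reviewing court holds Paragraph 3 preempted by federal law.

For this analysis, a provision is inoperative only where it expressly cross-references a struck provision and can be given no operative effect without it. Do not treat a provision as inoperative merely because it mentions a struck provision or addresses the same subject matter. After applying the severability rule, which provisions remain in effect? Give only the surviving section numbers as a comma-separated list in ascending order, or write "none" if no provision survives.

Paragraph 3 is struck. No other provision's operative terms depend on Paragraph 3. Paragraph 4 makes Paragraph 2 an essential term, but Paragraph 2 is unaffected, so the severability proviso in Paragraph 4 preserves the remaining provisions. Paragraph 1, Paragraph 2, Paragraph 4, Paragraph 5, and Paragraph 6 remain in effect.

1, 2, 4, 5, 6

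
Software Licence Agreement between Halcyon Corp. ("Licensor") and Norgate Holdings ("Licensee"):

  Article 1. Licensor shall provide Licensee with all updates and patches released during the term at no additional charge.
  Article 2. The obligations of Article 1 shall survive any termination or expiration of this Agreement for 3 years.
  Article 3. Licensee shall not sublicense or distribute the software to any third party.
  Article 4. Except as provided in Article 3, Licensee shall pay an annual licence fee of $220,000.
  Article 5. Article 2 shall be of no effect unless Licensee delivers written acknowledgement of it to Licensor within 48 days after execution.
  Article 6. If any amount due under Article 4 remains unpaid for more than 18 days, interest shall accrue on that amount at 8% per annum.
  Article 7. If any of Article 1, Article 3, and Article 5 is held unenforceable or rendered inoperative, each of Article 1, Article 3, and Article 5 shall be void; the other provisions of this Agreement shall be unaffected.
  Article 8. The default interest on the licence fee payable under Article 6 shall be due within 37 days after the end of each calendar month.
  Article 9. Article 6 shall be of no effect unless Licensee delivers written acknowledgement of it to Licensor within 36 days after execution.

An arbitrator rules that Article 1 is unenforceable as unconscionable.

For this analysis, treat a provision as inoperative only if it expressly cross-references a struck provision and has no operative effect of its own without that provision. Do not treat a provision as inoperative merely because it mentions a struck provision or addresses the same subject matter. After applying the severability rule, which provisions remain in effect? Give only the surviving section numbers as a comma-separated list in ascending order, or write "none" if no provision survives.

Article 1 is struck. The only function of Article 2 is the survival period for Article 1, so it cannot stand once Article 1 is removed. The only function of Article 5 is the acknowledgement condition for Article 2, so it cannot stand once Article 2 is removed. Article 4 mentions Article 3 but its own obligation stands independently of Article 3, so Article 4 is not affected. Article 7 declares Article 1, Article 3, and Article 5 mutually dependent; since one of them has fallen, all of them are of no effect. That brings down Article 3 as well. The remainder continues in force under Article 7. The provisions still in force are Article 4, Article 6, Article 7, Article 8, and Article 9.

4, 6, 7, 8, 9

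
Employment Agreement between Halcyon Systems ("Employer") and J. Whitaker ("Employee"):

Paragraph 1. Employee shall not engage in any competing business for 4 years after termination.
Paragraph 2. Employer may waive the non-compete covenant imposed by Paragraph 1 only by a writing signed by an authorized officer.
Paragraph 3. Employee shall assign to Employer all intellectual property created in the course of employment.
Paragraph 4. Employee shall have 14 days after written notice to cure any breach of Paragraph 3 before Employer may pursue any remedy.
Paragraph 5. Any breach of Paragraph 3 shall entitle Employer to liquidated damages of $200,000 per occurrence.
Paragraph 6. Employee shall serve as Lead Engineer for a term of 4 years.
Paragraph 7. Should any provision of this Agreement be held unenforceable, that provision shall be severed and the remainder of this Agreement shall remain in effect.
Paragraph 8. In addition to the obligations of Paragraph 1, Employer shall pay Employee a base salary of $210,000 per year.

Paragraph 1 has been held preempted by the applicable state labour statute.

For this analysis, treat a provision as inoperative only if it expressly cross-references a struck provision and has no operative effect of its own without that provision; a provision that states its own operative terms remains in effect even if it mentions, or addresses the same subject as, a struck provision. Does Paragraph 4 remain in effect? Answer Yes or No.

Yes

Paragraph 1 is struck. Paragraph 2 has no operative effect of its own apart from Paragraph 1 and is therefore inoperative. Paragraph 8 mentions Paragraph 1 but its own obligation stands independently of Paragraph 1, so Paragraph 8 is not affected. Under the severability clause in Paragraph 7, the remaining provisions continue in force. The provisions still in force are Paragraph 3, Paragraph 4, Paragraph 5, Paragraph 6, Paragraph 7, and Paragraph 8. Paragraph 4 is among the surviving provisions, so the answer is yes.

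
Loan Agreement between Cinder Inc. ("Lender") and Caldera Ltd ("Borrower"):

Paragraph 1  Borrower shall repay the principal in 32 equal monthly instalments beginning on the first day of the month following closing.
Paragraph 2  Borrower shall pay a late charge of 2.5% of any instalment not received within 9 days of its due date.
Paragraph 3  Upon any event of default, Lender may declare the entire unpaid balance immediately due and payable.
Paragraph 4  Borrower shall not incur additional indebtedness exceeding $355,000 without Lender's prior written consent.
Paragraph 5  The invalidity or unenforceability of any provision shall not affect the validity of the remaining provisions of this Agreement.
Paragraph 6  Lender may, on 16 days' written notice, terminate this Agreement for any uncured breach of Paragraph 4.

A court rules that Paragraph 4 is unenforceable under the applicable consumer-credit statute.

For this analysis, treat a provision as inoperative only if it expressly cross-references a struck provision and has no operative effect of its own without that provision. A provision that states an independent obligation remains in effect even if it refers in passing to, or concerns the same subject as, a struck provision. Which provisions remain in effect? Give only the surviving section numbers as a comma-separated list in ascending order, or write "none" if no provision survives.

1, 2, 3, 5

Paragraph 4 is struck. Paragraph 6 has no operative effect of its own apart from Paragraph 4 and is therefore inoperative. Paragraph 5 is a severability clause and preserves every provision that can still be given independent effect. That leaves Paragraph 1, Paragraph 2, Paragraph 3, and Paragraph 5 in effect.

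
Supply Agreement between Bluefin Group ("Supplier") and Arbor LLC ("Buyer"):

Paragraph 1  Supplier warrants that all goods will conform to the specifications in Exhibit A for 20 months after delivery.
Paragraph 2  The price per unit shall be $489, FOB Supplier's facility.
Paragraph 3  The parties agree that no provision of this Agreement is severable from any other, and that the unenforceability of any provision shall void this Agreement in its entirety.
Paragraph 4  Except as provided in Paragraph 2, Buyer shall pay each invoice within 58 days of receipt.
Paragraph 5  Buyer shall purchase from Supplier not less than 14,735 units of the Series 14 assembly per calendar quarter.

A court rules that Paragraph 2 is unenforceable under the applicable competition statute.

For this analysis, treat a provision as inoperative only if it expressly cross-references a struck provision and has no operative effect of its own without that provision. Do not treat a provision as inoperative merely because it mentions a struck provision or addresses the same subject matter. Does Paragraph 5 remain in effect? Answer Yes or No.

Paragraph 2 is struck. No other provision's operative terms depend on Paragraph 2. Paragraph 3 provides that the Agreement is not severable, so the invalidity of any one provision voids the entire Agreement. No provision of the Agreement survives. Paragraph 5 is among the inoperative provisions, so the answer is no.

No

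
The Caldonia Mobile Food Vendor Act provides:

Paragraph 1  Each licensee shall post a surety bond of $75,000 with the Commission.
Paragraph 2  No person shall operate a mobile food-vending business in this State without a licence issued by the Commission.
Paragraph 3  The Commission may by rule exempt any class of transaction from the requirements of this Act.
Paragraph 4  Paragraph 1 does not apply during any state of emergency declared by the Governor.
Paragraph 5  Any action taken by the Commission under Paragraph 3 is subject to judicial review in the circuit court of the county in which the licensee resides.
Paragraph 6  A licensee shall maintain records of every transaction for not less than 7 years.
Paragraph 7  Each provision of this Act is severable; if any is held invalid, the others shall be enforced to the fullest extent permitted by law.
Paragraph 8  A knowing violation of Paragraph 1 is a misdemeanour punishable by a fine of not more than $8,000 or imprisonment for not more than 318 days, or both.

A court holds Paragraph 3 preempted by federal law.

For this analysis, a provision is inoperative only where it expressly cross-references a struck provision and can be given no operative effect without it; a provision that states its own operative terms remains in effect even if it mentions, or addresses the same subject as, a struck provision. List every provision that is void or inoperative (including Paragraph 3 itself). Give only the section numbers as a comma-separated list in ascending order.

3, 5

Paragraph 3 is struck. Paragraph 5 operates only by reference to Paragraph 3, so it falls with Paragraph 3. Under the severability clause in Paragraph 7, the remaining provisions continue in force. The provisions still in force are Paragraph 1, Paragraph 2, Paragraph 4, Paragraph 6, Paragraph 7, and Paragraph 8.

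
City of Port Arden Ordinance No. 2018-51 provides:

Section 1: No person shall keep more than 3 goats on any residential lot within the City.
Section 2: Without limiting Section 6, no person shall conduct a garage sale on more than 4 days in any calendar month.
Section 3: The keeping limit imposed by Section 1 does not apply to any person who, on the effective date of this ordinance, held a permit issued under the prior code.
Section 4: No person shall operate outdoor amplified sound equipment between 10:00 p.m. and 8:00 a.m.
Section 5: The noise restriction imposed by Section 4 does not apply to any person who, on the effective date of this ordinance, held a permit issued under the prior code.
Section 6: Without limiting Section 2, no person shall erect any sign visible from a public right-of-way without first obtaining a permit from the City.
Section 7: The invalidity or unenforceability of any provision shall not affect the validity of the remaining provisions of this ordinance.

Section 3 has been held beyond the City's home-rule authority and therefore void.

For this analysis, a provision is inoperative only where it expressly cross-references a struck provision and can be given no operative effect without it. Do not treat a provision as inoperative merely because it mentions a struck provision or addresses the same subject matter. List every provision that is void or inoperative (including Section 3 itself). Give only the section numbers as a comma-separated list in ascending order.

3

Section 3 is struck. Nothing else in the ordinance is defined by reference to Section 3. Section 7 is a severability clause and preserves every provision that can still be given independent effect. Section 1, Section 2, Section 4, Section 5, Section 6, and Section 7 remain in effect.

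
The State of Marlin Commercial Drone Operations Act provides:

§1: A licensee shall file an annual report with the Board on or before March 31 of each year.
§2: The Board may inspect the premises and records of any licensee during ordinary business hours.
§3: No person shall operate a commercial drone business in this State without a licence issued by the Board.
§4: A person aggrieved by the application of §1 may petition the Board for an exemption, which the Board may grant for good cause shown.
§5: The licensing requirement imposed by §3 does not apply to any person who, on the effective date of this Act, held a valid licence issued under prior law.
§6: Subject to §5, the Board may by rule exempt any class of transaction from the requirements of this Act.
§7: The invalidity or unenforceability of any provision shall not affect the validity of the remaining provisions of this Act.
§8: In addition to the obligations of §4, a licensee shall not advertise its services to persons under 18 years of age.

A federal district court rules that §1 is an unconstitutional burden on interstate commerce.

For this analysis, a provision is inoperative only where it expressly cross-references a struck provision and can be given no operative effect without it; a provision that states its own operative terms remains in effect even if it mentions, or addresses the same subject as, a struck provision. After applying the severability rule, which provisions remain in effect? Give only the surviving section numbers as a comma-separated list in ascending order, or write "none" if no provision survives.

2, 3, 5, 6, 7, 8

§1 is struck. §4 merely fixes the exemption procedure for §1; with §1 gone it has nothing to operate on and falls away. Although §8 refers to §4, its operative terms do not depend on §4, so it remains in effect. §7 is a severability clause and preserves every provision that can still be given independent effect. §2, §3, §5, §6, §7, and §8 remain in effect.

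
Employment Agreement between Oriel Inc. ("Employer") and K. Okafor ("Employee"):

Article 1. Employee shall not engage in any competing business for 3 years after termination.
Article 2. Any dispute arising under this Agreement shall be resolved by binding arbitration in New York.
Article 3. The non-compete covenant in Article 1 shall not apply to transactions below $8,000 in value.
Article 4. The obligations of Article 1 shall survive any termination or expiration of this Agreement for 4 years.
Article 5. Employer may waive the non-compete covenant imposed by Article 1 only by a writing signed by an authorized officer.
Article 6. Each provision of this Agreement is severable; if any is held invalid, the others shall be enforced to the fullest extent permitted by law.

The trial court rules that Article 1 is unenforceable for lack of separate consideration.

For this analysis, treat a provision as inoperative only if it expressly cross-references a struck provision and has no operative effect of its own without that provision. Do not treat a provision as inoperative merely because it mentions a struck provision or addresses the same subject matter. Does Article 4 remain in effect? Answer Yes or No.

No

Article 1 is struck. Article 3 operates only by reference to Article 1, so it falls with Article 1. Article 4 operates only by reference to Article 1, so it falls with Article 1. The only function of Article 5 is the waiver condition for Article 1, so it cannot stand once Article 1 is removed. Article 6 is a severability clause and preserves every provision that can still be given independent effect. The provisions still in force are Article 2 and Article 6. Article 4 is among the inoperative provisions, so the answer is no.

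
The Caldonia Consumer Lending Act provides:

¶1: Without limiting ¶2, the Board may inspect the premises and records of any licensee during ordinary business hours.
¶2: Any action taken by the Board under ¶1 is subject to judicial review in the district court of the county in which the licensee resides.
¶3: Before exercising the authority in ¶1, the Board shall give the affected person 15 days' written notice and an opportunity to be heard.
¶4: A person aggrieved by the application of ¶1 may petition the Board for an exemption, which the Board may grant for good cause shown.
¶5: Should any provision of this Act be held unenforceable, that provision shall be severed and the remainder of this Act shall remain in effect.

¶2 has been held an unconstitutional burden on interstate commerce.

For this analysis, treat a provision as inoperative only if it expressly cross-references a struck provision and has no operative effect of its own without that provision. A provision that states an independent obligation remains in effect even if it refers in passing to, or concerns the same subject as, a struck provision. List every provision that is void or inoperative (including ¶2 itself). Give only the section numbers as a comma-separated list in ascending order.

2

¶2 is struck. Although ¶1 refers to ¶2, its operative terms do not depend on ¶2, so it remains in effect. Nothing else in the Act is defined by reference to ¶2. ¶5 is a severability clause and preserves every provision that can still be given independent effect. That leaves ¶1, ¶3, ¶4, and ¶5 in effect.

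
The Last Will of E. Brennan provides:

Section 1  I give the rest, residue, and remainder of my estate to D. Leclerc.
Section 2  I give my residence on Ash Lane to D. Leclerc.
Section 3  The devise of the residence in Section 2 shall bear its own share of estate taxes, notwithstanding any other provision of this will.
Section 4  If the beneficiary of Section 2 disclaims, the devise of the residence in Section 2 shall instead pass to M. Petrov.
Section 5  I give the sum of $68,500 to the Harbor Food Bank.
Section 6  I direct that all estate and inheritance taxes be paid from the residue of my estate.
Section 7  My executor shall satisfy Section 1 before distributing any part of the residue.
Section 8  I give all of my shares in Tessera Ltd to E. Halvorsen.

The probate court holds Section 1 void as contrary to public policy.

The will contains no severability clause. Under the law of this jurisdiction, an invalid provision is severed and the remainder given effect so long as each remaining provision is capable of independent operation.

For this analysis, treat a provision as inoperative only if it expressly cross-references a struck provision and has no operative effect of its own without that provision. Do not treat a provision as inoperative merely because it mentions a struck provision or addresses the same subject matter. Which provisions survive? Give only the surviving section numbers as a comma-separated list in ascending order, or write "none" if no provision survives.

Section 1 is struck. Section 7 merely fixes the priority direction for Section 1; with Section 1 gone it has nothing to operate on and falls away. Under the stated default rule, only provisions that cannot operate independently fall away; the rest are enforced. That leaves Section 2, Section 3, Section 4, Section 5, Section 6, and Section 8 in effect.

2, 3, 4, 5, 6, 8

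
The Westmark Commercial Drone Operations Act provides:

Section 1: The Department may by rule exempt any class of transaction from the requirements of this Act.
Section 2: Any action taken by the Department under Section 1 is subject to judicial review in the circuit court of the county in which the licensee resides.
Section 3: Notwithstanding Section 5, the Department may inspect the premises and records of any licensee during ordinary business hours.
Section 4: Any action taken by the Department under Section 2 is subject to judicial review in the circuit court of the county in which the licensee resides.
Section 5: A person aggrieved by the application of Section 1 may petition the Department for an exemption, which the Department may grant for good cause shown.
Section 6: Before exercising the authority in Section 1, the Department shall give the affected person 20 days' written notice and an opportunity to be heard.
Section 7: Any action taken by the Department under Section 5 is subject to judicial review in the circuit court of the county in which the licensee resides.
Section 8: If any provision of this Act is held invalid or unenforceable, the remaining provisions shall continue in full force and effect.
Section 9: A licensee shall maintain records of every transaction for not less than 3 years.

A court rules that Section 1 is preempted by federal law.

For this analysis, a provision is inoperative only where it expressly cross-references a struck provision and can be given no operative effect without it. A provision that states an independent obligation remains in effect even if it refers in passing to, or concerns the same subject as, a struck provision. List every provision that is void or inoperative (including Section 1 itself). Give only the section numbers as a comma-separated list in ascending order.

Section 1 is struck. Section 2 has no operative effect of its own apart from Section 1 and is therefore inoperative. The only function of Section 5 is the exemption procedure for Section 1, so it cannot stand once Section 1 is removed. Section 6 has no operative effect of its own apart from Section 1 and is therefore inoperative. Section 4 operates only by reference to Section 2, so it falls with Section 2. Section 7 operates only by reference to Section 5, so it falls with Section 5. Although Section 3 refers to Section 5, its operative terms do not depend on Section 5, so it remains in effect. Section 8 is a severability clause and preserves every provision that can still be given independent effect. The provisions still in force are Section 3, Section 8, and Section 9.

1, 2, 4, 5, 6, 7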